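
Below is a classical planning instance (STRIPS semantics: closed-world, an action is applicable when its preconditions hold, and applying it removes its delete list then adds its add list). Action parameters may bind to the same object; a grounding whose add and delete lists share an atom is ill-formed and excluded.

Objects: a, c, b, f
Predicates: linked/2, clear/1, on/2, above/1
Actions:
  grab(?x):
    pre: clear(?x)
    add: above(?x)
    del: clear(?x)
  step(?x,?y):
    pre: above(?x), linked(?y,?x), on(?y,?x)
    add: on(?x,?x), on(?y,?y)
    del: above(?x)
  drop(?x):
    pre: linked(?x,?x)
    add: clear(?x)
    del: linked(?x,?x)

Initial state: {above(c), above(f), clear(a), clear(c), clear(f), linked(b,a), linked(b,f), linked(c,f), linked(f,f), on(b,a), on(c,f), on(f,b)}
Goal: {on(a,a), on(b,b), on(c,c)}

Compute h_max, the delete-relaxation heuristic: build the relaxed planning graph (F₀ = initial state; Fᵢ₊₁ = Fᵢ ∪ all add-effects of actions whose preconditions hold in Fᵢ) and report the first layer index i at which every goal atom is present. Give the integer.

2

F0 = init (12 atoms)
F1 = F0 ∪ {above(a), on(c,c), on(f,f)}  (15 atoms)
F2 = F1 ∪ {on(a,a), on(b,b)}  (17 atoms)
goal ⊆ F2  ⇒  h_max = 2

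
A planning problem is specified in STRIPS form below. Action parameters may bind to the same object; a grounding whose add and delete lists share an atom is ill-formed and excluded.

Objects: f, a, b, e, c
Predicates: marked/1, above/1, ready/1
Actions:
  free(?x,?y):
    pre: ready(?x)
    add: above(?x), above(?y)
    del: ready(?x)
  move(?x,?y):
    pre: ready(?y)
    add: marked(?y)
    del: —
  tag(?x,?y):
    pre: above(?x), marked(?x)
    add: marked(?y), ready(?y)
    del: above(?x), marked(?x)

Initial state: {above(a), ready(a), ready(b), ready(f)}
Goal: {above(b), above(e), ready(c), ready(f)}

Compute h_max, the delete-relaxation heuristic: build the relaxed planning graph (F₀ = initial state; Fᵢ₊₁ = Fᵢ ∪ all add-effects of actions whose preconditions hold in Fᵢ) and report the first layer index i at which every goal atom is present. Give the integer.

2

F0 = init (4 atoms)
F1 = F0 ∪ {above(b), above(c), above(e), above(f), marked(a), marked(b), marked(f)}  (11 atoms)
F2 = F1 ∪ {marked(c), marked(e), ready(c), ready(e)}  (15 atoms)
goal ⊆ F2  ⇒  h_max = 2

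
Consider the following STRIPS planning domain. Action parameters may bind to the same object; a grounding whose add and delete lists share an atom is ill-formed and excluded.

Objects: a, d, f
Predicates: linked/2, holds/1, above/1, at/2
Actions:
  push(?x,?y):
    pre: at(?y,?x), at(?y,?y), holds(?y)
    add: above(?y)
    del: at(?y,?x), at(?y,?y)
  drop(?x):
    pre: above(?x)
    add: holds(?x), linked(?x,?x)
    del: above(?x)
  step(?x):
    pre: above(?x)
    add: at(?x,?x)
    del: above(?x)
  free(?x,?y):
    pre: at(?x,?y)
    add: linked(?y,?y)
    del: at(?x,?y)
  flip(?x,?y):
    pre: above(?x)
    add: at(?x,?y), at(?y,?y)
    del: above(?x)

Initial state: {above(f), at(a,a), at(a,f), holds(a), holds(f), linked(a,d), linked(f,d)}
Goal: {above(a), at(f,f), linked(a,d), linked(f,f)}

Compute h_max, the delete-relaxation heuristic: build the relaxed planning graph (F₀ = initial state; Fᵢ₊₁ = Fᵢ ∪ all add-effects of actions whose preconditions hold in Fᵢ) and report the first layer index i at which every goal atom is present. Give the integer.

1

F0 = init (7 atoms)
F1 = F0 ∪ {above(a), at(d,d), at(f,a), at(f,d), at(f,f), linked(a,a), linked(f,f)}  (14 atoms)
goal ⊆ F1  ⇒  h_max = 1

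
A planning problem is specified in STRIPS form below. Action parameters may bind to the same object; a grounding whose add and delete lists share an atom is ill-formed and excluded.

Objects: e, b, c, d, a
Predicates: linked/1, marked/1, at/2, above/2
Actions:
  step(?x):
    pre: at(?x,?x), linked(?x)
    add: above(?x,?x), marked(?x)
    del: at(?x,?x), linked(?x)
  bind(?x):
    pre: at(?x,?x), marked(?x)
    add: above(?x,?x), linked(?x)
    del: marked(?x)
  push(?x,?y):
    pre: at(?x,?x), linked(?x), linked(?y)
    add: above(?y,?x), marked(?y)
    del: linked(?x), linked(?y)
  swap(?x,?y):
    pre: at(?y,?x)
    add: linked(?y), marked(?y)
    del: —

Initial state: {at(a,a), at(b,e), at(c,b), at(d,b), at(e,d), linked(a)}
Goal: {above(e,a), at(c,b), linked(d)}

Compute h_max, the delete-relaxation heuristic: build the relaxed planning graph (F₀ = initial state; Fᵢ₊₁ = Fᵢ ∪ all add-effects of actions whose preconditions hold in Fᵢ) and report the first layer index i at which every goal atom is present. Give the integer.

F0 = init (6 atoms)
F1 = F0 ∪ {above(a,a), linked(b), linked(c), linked(d), linked(e), marked(a), marked(b), marked(c), marked(d), marked(e)}  (16 atoms)
F2 = F1 ∪ {above(b,a), above(c,a), above(d,a), above(e,a)}  (20 atoms)
goal ⊆ F2  ⇒  h_max = 2

2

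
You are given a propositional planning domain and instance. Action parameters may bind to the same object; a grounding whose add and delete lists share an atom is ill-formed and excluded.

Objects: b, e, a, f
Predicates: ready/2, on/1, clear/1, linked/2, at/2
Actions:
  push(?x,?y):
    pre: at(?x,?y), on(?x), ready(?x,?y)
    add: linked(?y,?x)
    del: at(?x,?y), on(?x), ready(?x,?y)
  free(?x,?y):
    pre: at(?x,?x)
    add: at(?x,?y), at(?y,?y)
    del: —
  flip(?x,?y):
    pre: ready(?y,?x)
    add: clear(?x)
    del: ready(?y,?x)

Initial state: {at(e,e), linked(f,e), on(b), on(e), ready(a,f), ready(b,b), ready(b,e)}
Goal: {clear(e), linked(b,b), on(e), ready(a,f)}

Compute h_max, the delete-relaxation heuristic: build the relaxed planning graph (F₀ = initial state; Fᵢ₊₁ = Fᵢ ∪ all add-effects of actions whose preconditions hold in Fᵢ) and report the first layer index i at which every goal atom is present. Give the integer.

2

F0 = init (7 atoms)
F1 = F0 ∪ {at(a,a), at(b,b), at(e,a), at(e,b), at(e,f), at(f,f), clear(b), clear(e), clear(f)}  (16 atoms)
F2 = F1 ∪ {at(a,b), at(a,e), at(a,f), at(b,a), at(b,e), at(b,f), at(f,a), at(f,b), at(f,e), linked(b,b)}  (26 atoms)
goal ⊆ F2  ⇒  h_max = 2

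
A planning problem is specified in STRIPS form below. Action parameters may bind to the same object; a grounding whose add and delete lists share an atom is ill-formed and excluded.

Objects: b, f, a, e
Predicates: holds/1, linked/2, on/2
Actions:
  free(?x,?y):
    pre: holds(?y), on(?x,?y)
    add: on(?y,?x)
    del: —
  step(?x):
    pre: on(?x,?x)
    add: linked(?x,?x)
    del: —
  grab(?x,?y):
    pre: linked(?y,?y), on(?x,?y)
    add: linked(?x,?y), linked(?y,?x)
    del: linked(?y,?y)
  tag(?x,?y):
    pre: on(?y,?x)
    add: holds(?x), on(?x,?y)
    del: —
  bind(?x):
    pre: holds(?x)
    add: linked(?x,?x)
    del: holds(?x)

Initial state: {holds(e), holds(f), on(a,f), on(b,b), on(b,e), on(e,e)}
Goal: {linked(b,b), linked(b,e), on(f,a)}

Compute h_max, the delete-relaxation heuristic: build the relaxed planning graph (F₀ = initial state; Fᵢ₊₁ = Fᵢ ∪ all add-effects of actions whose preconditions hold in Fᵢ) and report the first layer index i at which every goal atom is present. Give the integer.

F0 = init (6 atoms)
F1 = F0 ∪ {holds(b), linked(b,b), linked(e,e), linked(f,f), on(e,b), on(f,a)}  (12 atoms)
F2 = F1 ∪ {holds(a), linked(a,f), linked(b,e), linked(e,b), linked(f,a)}  (17 atoms)
goal ⊆ F2  ⇒  h_max = 2

2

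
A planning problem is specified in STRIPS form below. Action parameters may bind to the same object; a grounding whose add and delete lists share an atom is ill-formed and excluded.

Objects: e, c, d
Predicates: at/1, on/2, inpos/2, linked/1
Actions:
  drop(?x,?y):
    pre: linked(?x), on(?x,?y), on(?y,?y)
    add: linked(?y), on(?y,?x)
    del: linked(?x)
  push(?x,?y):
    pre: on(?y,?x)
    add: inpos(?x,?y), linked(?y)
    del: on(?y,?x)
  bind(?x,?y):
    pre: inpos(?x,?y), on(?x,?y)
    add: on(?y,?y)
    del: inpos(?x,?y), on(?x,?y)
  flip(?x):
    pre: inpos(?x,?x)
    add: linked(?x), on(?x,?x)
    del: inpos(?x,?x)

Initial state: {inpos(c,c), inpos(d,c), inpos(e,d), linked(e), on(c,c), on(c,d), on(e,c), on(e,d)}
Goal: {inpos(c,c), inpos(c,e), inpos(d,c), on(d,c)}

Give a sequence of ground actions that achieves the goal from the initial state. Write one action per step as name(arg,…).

1. drop(e,c)  →  {inpos(c,c), inpos(d,c), inpos(e,d), linked(c), on(c,c), on(c,d), on(c,e), on(e,c), on(e,d)}
2. push(c,e)  →  {inpos(c,c), inpos(c,e), inpos(d,c), inpos(e,d), linked(c), linked(e), on(c,c), on(c,d), on(c,e), on(e,d)}
3. bind(e,d)  →  {inpos(c,c), inpos(c,e), inpos(d,c), linked(c), linked(e), on(c,c), on(c,d), on(c,e), on(d,d)}
4. drop(c,d)  →  {inpos(c,c), inpos(c,e), inpos(d,c), linked(d), linked(e), on(c,c), on(c,d), on(c,e), on(d,c), on(d,d)}

drop(e,c); push(c,e); bind(e,d); drop(c,d)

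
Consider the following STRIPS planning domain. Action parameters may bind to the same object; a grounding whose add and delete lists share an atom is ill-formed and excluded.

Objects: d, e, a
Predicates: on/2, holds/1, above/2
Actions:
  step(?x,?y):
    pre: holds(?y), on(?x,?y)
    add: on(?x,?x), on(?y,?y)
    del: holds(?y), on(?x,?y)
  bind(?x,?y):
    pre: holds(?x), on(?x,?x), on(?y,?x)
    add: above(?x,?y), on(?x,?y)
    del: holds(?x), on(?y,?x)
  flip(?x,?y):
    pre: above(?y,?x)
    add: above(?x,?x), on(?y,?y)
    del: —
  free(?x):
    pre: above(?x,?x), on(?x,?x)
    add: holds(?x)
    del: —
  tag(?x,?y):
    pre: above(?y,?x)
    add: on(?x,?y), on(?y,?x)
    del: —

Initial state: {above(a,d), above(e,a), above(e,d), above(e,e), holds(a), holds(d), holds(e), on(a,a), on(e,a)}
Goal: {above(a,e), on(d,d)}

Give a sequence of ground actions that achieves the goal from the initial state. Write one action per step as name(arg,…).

1. bind(a,e)  →  {above(a,d), above(a,e), above(e,a), above(e,d), above(e,e), holds(d), holds(e), on(a,a), on(a,e)}
2. flip(d,e)  →  {above(a,d), above(a,e), above(d,d), above(e,a), above(e,d), above(e,e), holds(d), holds(e), on(a,a), on(a,e), on(e,e)}
3. flip(d,d)  →  {above(a,d), above(a,e), above(d,d), above(e,a), above(e,d), above(e,e), holds(d), holds(e), on(a,a), on(a,e), on(d,d), on(e,e)}

bind(a,e); flip(d,e); flip(d,d)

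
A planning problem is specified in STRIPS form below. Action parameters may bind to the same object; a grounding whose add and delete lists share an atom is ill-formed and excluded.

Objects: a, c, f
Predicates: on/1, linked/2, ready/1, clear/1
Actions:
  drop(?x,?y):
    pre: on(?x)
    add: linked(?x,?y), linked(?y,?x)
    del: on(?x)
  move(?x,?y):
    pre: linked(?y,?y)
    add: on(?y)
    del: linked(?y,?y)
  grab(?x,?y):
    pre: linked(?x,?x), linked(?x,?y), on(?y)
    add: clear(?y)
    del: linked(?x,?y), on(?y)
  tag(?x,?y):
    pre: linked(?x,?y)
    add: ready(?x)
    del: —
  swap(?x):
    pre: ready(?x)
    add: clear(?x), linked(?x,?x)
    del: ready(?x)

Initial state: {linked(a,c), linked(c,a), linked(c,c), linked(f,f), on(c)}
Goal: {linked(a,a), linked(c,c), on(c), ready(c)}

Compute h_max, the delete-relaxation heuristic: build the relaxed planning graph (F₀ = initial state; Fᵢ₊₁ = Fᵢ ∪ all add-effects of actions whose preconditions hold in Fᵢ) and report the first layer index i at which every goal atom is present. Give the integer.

2

F0 = init (5 atoms)
F1 = F0 ∪ {clear(c), linked(c,f), linked(f,c), on(f), ready(a), ready(c), ready(f)}  (12 atoms)
F2 = F1 ∪ {clear(a), clear(f), linked(a,a), linked(a,f), linked(f,a)}  (17 atoms)
goal ⊆ F2  ⇒  h_max = 2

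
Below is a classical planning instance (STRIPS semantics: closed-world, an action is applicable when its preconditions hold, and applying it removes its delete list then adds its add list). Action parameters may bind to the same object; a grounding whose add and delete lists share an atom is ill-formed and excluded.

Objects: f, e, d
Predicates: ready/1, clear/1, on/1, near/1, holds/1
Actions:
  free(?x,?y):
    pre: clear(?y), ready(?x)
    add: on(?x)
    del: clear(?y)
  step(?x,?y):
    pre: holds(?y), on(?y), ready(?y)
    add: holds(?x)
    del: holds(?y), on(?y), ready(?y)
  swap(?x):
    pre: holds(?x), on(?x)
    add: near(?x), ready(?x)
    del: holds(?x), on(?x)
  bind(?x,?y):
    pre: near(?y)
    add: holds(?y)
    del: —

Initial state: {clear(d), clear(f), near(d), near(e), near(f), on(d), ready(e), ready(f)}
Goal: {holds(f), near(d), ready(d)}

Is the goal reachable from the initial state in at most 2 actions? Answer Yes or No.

1. bind(f,f)  →  {clear(d), clear(f), holds(f), near(d), near(e), near(f), on(d), ready(e), ready(f)}
2. bind(f,d)  →  {clear(d), clear(f), holds(d), holds(f), near(d), near(e), near(f), on(d), ready(e), ready(f)}
3. swap(d)  →  {clear(d), clear(f), holds(f), near(d), near(e), near(f), ready(d), ready(e), ready(f)}
optimal plan length = 3; 3 > 2

No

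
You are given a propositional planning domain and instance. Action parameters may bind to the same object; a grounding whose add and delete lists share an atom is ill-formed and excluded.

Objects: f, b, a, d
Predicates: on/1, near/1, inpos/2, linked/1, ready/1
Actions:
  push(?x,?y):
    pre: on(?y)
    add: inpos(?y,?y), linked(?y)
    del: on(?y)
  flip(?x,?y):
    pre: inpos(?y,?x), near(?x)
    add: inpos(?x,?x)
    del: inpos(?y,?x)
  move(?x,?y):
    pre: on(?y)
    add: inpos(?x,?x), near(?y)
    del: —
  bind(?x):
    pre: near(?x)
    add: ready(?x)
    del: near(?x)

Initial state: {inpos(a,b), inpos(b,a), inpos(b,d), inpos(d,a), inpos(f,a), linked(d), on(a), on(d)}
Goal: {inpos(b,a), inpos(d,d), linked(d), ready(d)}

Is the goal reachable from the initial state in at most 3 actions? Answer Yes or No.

Yes

1. move(d,d)  →  {inpos(a,b), inpos(b,a), inpos(b,d), inpos(d,a), inpos(d,d), inpos(f,a), linked(d), near(d), on(a), on(d)}
2. bind(d)  →  {inpos(a,b), inpos(b,a), inpos(b,d), inpos(d,a), inpos(d,d), inpos(f,a), linked(d), on(a), on(d), ready(d)}
optimal plan length = 2; 2 ≤ 3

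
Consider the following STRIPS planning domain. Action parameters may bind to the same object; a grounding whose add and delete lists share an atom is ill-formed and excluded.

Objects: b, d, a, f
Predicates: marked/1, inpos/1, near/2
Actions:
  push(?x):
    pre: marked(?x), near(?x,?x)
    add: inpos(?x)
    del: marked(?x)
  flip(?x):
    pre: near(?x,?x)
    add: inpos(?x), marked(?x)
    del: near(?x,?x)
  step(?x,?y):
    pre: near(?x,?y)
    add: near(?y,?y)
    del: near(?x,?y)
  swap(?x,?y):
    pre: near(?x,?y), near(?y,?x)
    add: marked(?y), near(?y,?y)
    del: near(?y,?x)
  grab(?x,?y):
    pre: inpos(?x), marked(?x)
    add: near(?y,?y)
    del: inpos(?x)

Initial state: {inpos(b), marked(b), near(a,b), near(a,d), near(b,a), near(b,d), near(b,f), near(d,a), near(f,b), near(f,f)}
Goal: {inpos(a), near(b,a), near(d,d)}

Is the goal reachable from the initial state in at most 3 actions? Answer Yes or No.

1. step(b,d)  →  {inpos(b), marked(b), near(a,b), near(a,d), near(b,a), near(b,f), near(d,a), near(d,d), near(f,b), near(f,f)}
2. step(d,a)  →  {inpos(b), marked(b), near(a,a), near(a,b), near(a,d), near(b,a), near(b,f), near(d,d), near(f,b), near(f,f)}
3. flip(a)  →  {inpos(a), inpos(b), marked(a), marked(b), near(a,b), near(a,d), near(b,a), near(b,f), near(d,d), near(f,b), near(f,f)}
optimal plan length = 3; 3 ≤ 3

Yes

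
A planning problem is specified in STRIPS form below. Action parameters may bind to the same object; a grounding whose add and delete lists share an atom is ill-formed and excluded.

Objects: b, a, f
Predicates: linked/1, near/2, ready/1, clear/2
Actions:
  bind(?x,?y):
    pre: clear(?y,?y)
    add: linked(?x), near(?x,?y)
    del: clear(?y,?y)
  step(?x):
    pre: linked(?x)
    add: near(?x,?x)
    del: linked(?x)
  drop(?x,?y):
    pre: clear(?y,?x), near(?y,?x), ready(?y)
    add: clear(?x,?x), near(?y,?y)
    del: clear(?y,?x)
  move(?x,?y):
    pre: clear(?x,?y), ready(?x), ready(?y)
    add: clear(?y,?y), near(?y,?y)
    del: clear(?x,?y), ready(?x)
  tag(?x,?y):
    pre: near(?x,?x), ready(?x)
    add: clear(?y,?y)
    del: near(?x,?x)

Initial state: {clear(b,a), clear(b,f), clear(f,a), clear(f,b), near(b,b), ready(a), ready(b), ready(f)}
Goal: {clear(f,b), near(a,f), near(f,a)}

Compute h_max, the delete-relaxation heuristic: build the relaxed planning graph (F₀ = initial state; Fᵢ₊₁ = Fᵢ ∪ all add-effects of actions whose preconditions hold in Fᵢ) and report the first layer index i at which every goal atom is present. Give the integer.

2

F0 = init (8 atoms)
F1 = F0 ∪ {clear(a,a), clear(b,b), clear(f,f), near(a,a), near(f,f)}  (13 atoms)
F2 = F1 ∪ {linked(a), linked(b), linked(f), near(a,b), near(a,f), near(b,a), near(b,f), near(f,a), near(f,b)}  (22 atoms)
goal ⊆ F2  ⇒  h_max = 2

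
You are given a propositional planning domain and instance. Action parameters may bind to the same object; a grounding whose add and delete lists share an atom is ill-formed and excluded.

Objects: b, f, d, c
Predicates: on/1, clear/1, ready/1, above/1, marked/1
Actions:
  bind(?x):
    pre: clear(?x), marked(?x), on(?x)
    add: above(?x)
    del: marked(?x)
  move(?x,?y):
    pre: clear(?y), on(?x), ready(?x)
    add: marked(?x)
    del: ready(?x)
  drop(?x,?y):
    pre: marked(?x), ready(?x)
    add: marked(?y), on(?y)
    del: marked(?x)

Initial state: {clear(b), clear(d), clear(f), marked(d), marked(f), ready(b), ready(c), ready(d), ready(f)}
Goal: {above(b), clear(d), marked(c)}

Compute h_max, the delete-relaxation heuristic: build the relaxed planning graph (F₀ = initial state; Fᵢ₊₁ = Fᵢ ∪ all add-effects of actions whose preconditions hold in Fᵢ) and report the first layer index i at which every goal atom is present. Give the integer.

F0 = init (9 atoms)
F1 = F0 ∪ {marked(b), marked(c), on(b), on(c), on(d), on(f)}  (15 atoms)
F2 = F1 ∪ {above(b), above(d), above(f)}  (18 atoms)
goal ⊆ F2  ⇒  h_max = 2

2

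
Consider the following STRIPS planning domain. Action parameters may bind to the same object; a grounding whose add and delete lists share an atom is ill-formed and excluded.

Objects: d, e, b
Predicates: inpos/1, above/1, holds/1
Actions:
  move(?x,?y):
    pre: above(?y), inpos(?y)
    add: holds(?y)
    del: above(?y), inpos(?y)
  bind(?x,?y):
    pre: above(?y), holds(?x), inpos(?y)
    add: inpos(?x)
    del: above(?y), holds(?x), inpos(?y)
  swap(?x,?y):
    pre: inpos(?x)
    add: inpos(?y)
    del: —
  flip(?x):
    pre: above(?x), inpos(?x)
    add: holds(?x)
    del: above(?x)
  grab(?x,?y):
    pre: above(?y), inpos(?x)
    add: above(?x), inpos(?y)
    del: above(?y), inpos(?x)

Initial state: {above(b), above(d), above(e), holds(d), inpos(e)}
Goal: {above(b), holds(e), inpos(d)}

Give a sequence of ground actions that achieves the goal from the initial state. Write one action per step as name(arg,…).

swap(e,d); move(d,e)

1. swap(e,d)  →  {above(b), above(d), above(e), holds(d), inpos(d), inpos(e)}
2. move(d,e)  →  {above(b), above(d), holds(d), holds(e), inpos(d)}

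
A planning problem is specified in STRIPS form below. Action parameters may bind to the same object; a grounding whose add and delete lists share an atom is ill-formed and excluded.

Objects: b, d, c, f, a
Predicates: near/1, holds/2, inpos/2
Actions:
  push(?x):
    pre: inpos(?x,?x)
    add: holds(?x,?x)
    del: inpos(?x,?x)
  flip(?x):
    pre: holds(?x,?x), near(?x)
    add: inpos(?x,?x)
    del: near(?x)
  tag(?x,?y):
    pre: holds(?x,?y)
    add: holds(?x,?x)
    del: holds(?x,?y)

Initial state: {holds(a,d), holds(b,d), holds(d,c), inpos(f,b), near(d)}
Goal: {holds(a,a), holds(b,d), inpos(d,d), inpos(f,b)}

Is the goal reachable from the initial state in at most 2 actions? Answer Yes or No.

1. tag(d,c)  →  {holds(a,d), holds(b,d), holds(d,d), inpos(f,b), near(d)}
2. flip(d)  →  {holds(a,d), holds(b,d), holds(d,d), inpos(d,d), inpos(f,b)}
3. tag(a,d)  →  {holds(a,a), holds(b,d), holds(d,d), inpos(d,d), inpos(f,b)}
optimal plan length = 3; 3 > 2

No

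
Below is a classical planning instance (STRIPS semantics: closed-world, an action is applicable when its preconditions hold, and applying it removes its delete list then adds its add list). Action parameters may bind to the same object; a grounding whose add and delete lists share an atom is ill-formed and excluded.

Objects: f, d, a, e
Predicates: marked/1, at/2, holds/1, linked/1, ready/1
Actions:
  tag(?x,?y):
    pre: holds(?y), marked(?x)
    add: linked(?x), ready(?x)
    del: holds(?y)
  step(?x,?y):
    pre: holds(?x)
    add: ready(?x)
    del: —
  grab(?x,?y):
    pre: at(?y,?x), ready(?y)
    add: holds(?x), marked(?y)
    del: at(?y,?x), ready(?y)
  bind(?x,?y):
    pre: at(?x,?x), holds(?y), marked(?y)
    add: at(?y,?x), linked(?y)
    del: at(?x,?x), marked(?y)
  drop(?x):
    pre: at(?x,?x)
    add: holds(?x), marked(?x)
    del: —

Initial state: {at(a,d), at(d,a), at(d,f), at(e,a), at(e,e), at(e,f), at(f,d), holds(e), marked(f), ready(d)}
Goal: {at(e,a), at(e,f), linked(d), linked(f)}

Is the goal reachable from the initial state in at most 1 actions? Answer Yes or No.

1. tag(f,e)  →  {at(a,d), at(d,a), at(d,f), at(e,a), at(e,e), at(e,f), at(f,d), linked(f), marked(f), ready(d), ready(f)}
2. grab(f,d)  →  {at(a,d), at(d,a), at(e,a), at(e,e), at(e,f), at(f,d), holds(f), linked(f), marked(d), marked(f), ready(f)}
3. tag(d,f)  →  {at(a,d), at(d,a), at(e,a), at(e,e), at(e,f), at(f,d), linked(d), linked(f), marked(d), marked(f), ready(d), ready(f)}
optimal plan length = 3; 3 > 1

No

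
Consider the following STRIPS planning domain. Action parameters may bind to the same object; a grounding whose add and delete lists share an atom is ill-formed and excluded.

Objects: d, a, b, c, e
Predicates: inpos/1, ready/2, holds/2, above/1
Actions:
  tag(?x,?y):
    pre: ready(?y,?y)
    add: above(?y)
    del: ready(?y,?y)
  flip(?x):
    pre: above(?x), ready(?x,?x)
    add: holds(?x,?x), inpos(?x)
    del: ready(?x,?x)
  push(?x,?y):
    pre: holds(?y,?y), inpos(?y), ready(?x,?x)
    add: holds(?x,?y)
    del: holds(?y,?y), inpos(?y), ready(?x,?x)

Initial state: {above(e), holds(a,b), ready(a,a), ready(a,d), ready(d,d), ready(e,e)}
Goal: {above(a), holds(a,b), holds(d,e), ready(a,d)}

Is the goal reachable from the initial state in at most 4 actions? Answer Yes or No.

Yes

1. tag(d,a)  →  {above(a), above(e), holds(a,b), ready(a,d), ready(d,d), ready(e,e)}
2. flip(e)  →  {above(a), above(e), holds(a,b), holds(e,e), inpos(e), ready(a,d), ready(d,d)}
3. push(d,e)  →  {above(a), above(e), holds(a,b), holds(d,e), ready(a,d)}
optimal plan length = 3; 3 ≤ 4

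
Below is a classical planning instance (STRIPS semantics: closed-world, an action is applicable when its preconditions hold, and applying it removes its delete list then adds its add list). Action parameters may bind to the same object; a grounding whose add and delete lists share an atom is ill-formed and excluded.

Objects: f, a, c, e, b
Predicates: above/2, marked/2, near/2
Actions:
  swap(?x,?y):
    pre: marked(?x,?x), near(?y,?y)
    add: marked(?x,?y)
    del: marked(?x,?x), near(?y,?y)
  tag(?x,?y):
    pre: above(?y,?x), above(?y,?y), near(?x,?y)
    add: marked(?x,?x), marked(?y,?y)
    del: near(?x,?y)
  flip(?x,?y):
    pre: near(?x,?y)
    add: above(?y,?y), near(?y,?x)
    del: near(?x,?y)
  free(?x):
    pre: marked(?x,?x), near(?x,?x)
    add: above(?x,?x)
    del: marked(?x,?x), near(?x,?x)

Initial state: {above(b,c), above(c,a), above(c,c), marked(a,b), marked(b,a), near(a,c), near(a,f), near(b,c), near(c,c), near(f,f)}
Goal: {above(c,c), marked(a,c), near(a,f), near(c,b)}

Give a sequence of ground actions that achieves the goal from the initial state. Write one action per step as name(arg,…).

1. tag(a,c)  →  {above(b,c), above(c,a), above(c,c), marked(a,a), marked(a,b), marked(b,a), marked(c,c), near(a,f), near(b,c), near(c,c), near(f,f)}
2. swap(a,c)  →  {above(b,c), above(c,a), above(c,c), marked(a,b), marked(a,c), marked(b,a), marked(c,c), near(a,f), near(b,c), near(f,f)}
3. flip(b,c)  →  {above(b,c), above(c,a), above(c,c), marked(a,b), marked(a,c), marked(b,a), marked(c,c), near(a,f), near(c,b), near(f,f)}

tag(a,c); swap(a,c); flip(b,c)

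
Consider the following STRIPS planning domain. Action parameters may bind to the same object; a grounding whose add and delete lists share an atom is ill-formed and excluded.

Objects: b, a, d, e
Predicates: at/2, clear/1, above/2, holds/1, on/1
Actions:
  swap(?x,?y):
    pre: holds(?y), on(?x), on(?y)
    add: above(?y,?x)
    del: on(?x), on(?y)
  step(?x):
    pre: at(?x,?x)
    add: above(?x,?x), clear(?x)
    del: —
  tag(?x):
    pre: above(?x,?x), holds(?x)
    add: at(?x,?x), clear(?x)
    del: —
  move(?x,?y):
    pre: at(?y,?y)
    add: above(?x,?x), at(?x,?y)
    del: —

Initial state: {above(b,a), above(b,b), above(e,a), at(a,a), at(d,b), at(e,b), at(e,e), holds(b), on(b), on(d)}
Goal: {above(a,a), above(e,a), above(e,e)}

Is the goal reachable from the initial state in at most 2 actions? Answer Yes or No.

Yes

1. step(a)  →  {above(a,a), above(b,a), above(b,b), above(e,a), at(a,a), at(d,b), at(e,b), at(e,e), clear(a), holds(b), on(b), on(d)}
2. step(e)  →  {above(a,a), above(b,a), above(b,b), above(e,a), above(e,e), at(a,a), at(d,b), at(e,b), at(e,e), clear(a), clear(e), holds(b), on(b), on(d)}
optimal plan length = 2; 2 ≤ 2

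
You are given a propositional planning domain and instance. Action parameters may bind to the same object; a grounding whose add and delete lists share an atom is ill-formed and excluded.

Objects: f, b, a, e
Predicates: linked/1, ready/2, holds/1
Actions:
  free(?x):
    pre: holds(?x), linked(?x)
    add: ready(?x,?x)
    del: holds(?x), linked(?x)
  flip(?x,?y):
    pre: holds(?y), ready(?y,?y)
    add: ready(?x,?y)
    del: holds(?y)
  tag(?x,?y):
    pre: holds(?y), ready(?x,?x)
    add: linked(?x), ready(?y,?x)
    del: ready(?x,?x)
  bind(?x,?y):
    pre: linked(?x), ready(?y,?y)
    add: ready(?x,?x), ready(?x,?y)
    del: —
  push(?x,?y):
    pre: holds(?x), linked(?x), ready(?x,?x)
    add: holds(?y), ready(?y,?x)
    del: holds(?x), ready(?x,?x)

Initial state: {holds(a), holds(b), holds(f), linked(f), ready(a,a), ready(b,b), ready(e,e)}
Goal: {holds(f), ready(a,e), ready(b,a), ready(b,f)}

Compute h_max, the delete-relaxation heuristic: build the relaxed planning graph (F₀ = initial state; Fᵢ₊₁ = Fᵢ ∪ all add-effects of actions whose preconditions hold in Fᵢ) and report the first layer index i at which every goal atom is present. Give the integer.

2

F0 = init (7 atoms)
F1 = F0 ∪ {linked(a), linked(b), linked(e), ready(a,b), ready(a,e), ready(b,a), ready(b,e), ready(e,a), ready(e,b), ready(f,a), ready(f,b), ready(f,e), ready(f,f)}  (20 atoms)
F2 = F1 ∪ {holds(e), ready(a,f), ready(b,f), ready(e,f)}  (24 atoms)
goal ⊆ F2  ⇒  h_max = 2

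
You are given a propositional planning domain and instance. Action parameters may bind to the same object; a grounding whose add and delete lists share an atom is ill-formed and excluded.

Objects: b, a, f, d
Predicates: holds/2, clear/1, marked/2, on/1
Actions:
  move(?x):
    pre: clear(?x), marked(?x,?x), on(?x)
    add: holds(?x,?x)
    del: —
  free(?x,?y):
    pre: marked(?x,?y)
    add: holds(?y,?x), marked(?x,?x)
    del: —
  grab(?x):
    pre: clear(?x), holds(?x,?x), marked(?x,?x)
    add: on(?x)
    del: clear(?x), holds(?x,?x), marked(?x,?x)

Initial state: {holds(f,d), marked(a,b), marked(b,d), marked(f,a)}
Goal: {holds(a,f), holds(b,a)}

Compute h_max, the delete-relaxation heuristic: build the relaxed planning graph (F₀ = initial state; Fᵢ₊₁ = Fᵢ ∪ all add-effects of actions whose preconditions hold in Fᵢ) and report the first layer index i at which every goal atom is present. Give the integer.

F0 = init (4 atoms)
F1 = F0 ∪ {holds(a,f), holds(b,a), holds(d,b), marked(a,a), marked(b,b), marked(f,f)}  (10 atoms)
goal ⊆ F1  ⇒  h_max = 1

1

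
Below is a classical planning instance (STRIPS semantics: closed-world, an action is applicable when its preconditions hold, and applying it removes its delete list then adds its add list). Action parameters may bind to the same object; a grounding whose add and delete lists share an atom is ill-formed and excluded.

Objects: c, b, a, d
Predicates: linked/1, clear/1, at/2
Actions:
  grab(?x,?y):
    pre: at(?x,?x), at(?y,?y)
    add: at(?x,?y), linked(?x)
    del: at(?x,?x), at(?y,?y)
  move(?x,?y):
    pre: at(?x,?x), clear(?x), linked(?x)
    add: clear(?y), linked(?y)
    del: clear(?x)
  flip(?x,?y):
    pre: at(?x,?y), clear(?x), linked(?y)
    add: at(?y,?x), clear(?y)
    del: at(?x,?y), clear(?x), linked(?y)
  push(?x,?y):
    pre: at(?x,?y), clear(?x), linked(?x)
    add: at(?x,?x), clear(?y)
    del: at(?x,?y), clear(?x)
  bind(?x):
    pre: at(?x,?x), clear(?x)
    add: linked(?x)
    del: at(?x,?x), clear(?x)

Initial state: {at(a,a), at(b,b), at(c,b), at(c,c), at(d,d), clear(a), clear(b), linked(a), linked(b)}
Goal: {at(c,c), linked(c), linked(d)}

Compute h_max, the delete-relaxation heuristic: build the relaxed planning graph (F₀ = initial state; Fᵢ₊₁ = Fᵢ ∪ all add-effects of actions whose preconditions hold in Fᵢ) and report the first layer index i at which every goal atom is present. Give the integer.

1

F0 = init (9 atoms)
F1 = F0 ∪ {at(a,b), at(a,c), at(a,d), at(b,a), at(b,c), at(b,d), at(c,a), at(c,d), at(d,a), at(d,b), at(d,c), clear(c), clear(d), linked(c), linked(d)}  (24 atoms)
goal ⊆ F1  ⇒  h_max = 1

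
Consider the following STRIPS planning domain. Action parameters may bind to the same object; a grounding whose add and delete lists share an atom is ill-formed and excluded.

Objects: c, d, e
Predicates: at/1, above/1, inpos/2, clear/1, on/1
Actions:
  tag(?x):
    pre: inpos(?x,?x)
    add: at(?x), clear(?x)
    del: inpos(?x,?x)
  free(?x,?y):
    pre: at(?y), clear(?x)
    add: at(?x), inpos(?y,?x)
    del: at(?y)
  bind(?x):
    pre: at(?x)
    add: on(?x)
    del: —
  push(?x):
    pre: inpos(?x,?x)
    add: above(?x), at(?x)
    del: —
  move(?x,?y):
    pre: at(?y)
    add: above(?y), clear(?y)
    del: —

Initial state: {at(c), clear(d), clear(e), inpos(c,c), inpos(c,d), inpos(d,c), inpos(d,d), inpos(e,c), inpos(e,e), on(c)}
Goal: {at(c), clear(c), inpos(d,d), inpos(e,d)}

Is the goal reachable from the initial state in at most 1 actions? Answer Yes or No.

1. tag(c)  →  {at(c), clear(c), clear(d), clear(e), inpos(c,d), inpos(d,c), inpos(d,d), inpos(e,c), inpos(e,e), on(c)}
2. tag(e)  →  {at(c), at(e), clear(c), clear(d), clear(e), inpos(c,d), inpos(d,c), inpos(d,d), inpos(e,c), on(c)}
3. free(d,e)  →  {at(c), at(d), clear(c), clear(d), clear(e), inpos(c,d), inpos(d,c), inpos(d,d), inpos(e,c), inpos(e,d), on(c)}
optimal plan length = 3; 3 > 1

No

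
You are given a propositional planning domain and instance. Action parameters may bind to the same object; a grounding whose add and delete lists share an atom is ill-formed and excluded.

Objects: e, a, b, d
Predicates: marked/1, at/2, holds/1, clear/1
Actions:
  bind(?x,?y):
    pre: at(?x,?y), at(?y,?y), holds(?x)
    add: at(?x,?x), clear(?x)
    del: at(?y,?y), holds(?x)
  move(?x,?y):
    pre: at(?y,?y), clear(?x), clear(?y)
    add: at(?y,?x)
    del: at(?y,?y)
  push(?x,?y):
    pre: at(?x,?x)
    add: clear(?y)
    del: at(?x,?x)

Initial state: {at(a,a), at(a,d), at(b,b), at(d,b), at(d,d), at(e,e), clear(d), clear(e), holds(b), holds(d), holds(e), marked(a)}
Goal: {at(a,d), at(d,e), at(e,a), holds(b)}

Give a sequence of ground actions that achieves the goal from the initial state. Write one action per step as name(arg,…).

1. move(e,d)  →  {at(a,a), at(a,d), at(b,b), at(d,b), at(d,e), at(e,e), clear(d), clear(e), holds(b), holds(d), holds(e), marked(a)}
2. push(a,a)  →  {at(a,d), at(b,b), at(d,b), at(d,e), at(e,e), clear(a), clear(d), clear(e), holds(b), holds(d), holds(e), marked(a)}
3. move(a,e)  →  {at(a,d), at(b,b), at(d,b), at(d,e), at(e,a), clear(a), clear(d), clear(e), holds(b), holds(d), holds(e), marked(a)}

move(e,d); push(a,a); move(a,e)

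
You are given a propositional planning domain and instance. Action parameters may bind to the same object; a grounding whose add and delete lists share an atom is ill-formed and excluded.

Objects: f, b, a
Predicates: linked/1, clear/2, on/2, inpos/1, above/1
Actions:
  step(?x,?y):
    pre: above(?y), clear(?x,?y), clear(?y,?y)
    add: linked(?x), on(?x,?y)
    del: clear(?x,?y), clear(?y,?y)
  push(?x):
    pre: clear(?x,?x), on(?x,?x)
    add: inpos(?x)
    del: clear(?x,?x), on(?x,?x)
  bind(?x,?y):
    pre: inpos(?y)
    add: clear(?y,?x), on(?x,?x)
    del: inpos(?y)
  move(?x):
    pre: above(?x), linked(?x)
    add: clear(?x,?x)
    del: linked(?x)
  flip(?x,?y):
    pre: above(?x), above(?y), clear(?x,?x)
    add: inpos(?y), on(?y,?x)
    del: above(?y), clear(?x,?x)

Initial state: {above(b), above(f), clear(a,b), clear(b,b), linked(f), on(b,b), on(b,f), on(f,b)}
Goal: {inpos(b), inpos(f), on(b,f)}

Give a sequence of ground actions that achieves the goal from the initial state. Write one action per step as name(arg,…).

1. push(b)  →  {above(b), above(f), clear(a,b), inpos(b), linked(f), on(b,f), on(f,b)}
2. move(f)  →  {above(b), above(f), clear(a,b), clear(f,f), inpos(b), on(b,f), on(f,b)}
3. flip(f,f)  →  {above(b), clear(a,b), inpos(b), inpos(f), on(b,f), on(f,b), on(f,f)}

push(b); move(f); flip(f,f)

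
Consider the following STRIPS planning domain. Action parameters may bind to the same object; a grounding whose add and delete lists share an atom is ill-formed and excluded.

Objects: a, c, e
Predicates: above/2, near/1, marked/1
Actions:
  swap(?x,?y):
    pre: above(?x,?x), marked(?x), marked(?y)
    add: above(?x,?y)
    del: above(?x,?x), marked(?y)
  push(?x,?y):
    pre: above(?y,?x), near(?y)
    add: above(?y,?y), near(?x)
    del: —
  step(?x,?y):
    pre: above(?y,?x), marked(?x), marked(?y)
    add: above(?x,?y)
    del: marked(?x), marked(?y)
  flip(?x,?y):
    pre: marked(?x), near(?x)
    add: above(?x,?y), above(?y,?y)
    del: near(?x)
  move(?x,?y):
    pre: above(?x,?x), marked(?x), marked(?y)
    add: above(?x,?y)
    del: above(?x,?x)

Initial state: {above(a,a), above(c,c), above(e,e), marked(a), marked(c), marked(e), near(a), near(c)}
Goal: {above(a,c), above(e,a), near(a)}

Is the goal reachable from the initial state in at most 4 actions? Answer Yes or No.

Yes

1. swap(a,c)  →  {above(a,c), above(c,c), above(e,e), marked(a), marked(e), near(a), near(c)}
2. swap(e,a)  →  {above(a,c), above(c,c), above(e,a), marked(e), near(a), near(c)}
optimal plan length = 2; 2 ≤ 4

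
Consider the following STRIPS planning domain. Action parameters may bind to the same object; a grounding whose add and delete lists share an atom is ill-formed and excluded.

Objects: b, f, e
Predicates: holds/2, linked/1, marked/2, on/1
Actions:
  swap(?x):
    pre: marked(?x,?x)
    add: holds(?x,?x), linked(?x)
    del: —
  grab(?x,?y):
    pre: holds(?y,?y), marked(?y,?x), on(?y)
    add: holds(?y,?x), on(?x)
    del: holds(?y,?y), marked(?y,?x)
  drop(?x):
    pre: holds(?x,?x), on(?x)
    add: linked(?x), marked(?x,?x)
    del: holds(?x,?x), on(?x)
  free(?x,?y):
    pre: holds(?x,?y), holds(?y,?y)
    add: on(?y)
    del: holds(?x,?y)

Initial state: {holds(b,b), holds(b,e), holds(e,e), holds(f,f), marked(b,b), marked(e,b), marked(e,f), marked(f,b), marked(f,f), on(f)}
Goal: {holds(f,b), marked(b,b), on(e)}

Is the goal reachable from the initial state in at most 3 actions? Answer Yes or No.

Yes

1. grab(b,f)  →  {holds(b,b), holds(b,e), holds(e,e), holds(f,b), marked(b,b), marked(e,b), marked(e,f), marked(f,f), on(b), on(f)}
2. free(b,e)  →  {holds(b,b), holds(e,e), holds(f,b), marked(b,b), marked(e,b), marked(e,f), marked(f,f), on(b), on(e), on(f)}
optimal plan length = 2; 2 ≤ 3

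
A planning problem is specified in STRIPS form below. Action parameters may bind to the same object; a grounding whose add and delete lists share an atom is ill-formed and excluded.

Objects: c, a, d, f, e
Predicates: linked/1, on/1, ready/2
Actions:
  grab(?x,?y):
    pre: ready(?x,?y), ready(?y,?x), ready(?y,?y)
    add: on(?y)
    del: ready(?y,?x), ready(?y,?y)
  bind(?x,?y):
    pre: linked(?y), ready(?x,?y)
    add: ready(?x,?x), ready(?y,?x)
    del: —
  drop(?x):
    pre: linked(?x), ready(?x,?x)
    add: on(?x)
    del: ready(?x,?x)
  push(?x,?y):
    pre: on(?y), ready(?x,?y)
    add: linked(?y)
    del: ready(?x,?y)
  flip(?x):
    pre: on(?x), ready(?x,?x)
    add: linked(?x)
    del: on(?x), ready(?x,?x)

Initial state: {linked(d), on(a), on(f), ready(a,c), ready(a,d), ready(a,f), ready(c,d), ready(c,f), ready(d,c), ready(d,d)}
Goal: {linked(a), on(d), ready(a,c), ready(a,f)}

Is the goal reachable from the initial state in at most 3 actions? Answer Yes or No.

Yes

1. grab(c,d)  →  {linked(d), on(a), on(d), on(f), ready(a,c), ready(a,d), ready(a,f), ready(c,d), ready(c,f)}
2. bind(a,d)  →  {linked(d), on(a), on(d), on(f), ready(a,a), ready(a,c), ready(a,d), ready(a,f), ready(c,d), ready(c,f), ready(d,a)}
3. push(a,a)  →  {linked(a), linked(d), on(a), on(d), on(f), ready(a,c), ready(a,d), ready(a,f), ready(c,d), ready(c,f), ready(d,a)}
optimal plan length = 3; 3 ≤ 3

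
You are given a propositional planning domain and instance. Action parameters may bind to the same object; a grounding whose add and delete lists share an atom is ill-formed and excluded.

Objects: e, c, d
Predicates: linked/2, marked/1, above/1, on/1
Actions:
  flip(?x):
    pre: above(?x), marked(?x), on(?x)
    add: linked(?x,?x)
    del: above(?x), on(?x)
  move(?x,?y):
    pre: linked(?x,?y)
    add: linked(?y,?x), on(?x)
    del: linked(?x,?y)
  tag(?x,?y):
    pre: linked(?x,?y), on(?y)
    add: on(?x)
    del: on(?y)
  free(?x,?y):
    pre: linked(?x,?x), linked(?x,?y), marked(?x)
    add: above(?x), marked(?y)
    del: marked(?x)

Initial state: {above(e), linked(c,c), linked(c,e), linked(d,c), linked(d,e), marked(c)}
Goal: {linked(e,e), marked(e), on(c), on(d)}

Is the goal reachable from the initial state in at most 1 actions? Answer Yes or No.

No

1. move(c,e)  →  {above(e), linked(c,c), linked(d,c), linked(d,e), linked(e,c), marked(c), on(c)}
2. move(e,c)  →  {above(e), linked(c,c), linked(c,e), linked(d,c), linked(d,e), marked(c), on(c), on(e)}
3. move(d,e)  →  {above(e), linked(c,c), linked(c,e), linked(d,c), linked(e,d), marked(c), on(c), on(d), on(e)}
4. free(c,e)  →  {above(c), above(e), linked(c,c), linked(c,e), linked(d,c), linked(e,d), marked(e), on(c), on(d), on(e)}
5. flip(e)  →  {above(c), linked(c,c), linked(c,e), linked(d,c), linked(e,d), linked(e,e), marked(e), on(c), on(d)}
optimal plan length = 5; 5 > 1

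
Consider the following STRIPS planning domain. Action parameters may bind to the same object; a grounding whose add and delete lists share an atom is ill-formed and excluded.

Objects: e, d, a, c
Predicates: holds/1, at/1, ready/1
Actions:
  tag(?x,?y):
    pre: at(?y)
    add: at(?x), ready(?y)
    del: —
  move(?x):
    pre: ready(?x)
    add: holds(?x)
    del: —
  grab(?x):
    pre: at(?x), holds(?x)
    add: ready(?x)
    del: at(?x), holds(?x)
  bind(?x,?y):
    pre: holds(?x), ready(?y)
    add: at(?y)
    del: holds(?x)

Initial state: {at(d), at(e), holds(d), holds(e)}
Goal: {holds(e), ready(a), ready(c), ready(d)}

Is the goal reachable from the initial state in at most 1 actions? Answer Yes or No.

No

1. tag(a,d)  →  {at(a), at(d), at(e), holds(d), holds(e), ready(d)}
2. tag(c,a)  →  {at(a), at(c), at(d), at(e), holds(d), holds(e), ready(a), ready(d)}
3. tag(e,c)  →  {at(a), at(c), at(d), at(e), holds(d), holds(e), ready(a), ready(c), ready(d)}
optimal plan length = 3; 3 > 1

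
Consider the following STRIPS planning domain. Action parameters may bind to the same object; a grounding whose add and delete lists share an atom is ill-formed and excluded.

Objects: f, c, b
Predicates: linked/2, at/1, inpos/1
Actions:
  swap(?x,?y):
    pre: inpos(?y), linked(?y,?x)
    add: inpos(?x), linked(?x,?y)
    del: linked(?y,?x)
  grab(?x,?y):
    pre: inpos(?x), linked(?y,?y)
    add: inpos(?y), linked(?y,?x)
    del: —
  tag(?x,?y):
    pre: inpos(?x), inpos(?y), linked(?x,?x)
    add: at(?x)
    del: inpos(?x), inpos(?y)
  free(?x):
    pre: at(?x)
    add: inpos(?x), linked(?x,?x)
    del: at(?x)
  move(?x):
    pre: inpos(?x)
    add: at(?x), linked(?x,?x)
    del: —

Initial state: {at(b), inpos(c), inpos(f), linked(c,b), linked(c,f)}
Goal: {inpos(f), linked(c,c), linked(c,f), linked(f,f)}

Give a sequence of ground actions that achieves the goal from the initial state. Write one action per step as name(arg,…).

move(f); move(c)

1. move(f)  →  {at(b), at(f), inpos(c), inpos(f), linked(c,b), linked(c,f), linked(f,f)}
2. move(c)  →  {at(b), at(c), at(f), inpos(c), inpos(f), linked(c,b), linked(c,c), linked(c,f), linked(f,f)}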